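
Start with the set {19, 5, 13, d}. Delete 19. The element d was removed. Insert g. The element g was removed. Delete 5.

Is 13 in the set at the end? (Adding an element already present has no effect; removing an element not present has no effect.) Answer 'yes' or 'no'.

Tracking the set through each operation:
Start: {13, 19, 5, d}
Event 1 (remove 19): removed. Set: {13, 5, d}
Event 2 (remove d): removed. Set: {13, 5}
Event 3 (add g): added. Set: {13, 5, g}
Event 4 (remove g): removed. Set: {13, 5}
Event 5 (remove 5): removed. Set: {13}

Final set: {13} (size 1)
13 is in the final set.

Answer: yes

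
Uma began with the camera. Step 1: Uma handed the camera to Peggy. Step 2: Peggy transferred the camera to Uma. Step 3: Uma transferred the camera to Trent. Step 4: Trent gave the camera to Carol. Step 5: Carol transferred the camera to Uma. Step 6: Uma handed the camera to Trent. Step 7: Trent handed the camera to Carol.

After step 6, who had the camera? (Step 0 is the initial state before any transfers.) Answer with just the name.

Answer: Trent

Derivation:
Tracking the camera holder through step 6:
After step 0 (start): Uma
After step 1: Peggy
After step 2: Uma
After step 3: Trent
After step 4: Carol
After step 5: Uma
After step 6: Trent

At step 6, the holder is Trent.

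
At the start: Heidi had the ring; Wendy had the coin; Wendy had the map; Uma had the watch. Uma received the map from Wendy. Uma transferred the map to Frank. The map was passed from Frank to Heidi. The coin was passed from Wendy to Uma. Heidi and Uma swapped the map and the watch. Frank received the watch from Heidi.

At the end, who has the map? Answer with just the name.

Tracking all object holders:
Start: ring:Heidi, coin:Wendy, map:Wendy, watch:Uma
Event 1 (give map: Wendy -> Uma). State: ring:Heidi, coin:Wendy, map:Uma, watch:Uma
Event 2 (give map: Uma -> Frank). State: ring:Heidi, coin:Wendy, map:Frank, watch:Uma
Event 3 (give map: Frank -> Heidi). State: ring:Heidi, coin:Wendy, map:Heidi, watch:Uma
Event 4 (give coin: Wendy -> Uma). State: ring:Heidi, coin:Uma, map:Heidi, watch:Uma
Event 5 (swap map<->watch: now map:Uma, watch:Heidi). State: ring:Heidi, coin:Uma, map:Uma, watch:Heidi
Event 6 (give watch: Heidi -> Frank). State: ring:Heidi, coin:Uma, map:Uma, watch:Frank

Final state: ring:Heidi, coin:Uma, map:Uma, watch:Frank
The map is held by Uma.

Answer: Uma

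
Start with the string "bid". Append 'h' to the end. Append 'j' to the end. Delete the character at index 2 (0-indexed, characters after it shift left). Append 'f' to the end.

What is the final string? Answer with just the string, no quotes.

Answer: bihjf

Derivation:
Applying each edit step by step:
Start: "bid"
Op 1 (append 'h'): "bid" -> "bidh"
Op 2 (append 'j'): "bidh" -> "bidhj"
Op 3 (delete idx 2 = 'd'): "bidhj" -> "bihj"
Op 4 (append 'f'): "bihj" -> "bihjf"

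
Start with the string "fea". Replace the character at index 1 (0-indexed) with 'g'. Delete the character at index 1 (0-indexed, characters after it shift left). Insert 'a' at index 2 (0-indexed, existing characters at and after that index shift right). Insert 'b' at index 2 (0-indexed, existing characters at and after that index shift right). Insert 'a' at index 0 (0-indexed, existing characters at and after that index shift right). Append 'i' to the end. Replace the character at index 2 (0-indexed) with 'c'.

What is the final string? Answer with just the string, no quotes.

Applying each edit step by step:
Start: "fea"
Op 1 (replace idx 1: 'e' -> 'g'): "fea" -> "fga"
Op 2 (delete idx 1 = 'g'): "fga" -> "fa"
Op 3 (insert 'a' at idx 2): "fa" -> "faa"
Op 4 (insert 'b' at idx 2): "faa" -> "faba"
Op 5 (insert 'a' at idx 0): "faba" -> "afaba"
Op 6 (append 'i'): "afaba" -> "afabai"
Op 7 (replace idx 2: 'a' -> 'c'): "afabai" -> "afcbai"

Answer: afcbai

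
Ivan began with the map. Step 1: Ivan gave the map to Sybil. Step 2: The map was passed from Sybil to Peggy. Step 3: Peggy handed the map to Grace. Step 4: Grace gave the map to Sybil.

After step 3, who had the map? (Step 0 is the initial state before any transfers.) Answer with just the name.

Answer: Grace

Derivation:
Tracking the map holder through step 3:
After step 0 (start): Ivan
After step 1: Sybil
After step 2: Peggy
After step 3: Grace

At step 3, the holder is Grace.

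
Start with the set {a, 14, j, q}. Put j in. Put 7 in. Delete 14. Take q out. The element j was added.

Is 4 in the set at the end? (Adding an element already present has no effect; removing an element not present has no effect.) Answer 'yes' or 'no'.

Tracking the set through each operation:
Start: {14, a, j, q}
Event 1 (add j): already present, no change. Set: {14, a, j, q}
Event 2 (add 7): added. Set: {14, 7, a, j, q}
Event 3 (remove 14): removed. Set: {7, a, j, q}
Event 4 (remove q): removed. Set: {7, a, j}
Event 5 (add j): already present, no change. Set: {7, a, j}

Final set: {7, a, j} (size 3)
4 is NOT in the final set.

Answer: no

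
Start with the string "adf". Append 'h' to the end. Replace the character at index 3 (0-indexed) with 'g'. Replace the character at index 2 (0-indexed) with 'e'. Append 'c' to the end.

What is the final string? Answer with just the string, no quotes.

Applying each edit step by step:
Start: "adf"
Op 1 (append 'h'): "adf" -> "adfh"
Op 2 (replace idx 3: 'h' -> 'g'): "adfh" -> "adfg"
Op 3 (replace idx 2: 'f' -> 'e'): "adfg" -> "adeg"
Op 4 (append 'c'): "adeg" -> "adegc"

Answer: adegc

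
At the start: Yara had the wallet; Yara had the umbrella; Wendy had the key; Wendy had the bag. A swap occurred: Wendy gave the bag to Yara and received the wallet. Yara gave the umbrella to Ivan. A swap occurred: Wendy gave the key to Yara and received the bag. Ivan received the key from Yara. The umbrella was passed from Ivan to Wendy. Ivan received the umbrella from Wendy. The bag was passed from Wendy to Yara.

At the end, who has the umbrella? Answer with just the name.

Answer: Ivan

Derivation:
Tracking all object holders:
Start: wallet:Yara, umbrella:Yara, key:Wendy, bag:Wendy
Event 1 (swap bag<->wallet: now bag:Yara, wallet:Wendy). State: wallet:Wendy, umbrella:Yara, key:Wendy, bag:Yara
Event 2 (give umbrella: Yara -> Ivan). State: wallet:Wendy, umbrella:Ivan, key:Wendy, bag:Yara
Event 3 (swap key<->bag: now key:Yara, bag:Wendy). State: wallet:Wendy, umbrella:Ivan, key:Yara, bag:Wendy
Event 4 (give key: Yara -> Ivan). State: wallet:Wendy, umbrella:Ivan, key:Ivan, bag:Wendy
Event 5 (give umbrella: Ivan -> Wendy). State: wallet:Wendy, umbrella:Wendy, key:Ivan, bag:Wendy
Event 6 (give umbrella: Wendy -> Ivan). State: wallet:Wendy, umbrella:Ivan, key:Ivan, bag:Wendy
Event 7 (give bag: Wendy -> Yara). State: wallet:Wendy, umbrella:Ivan, key:Ivan, bag:Yara

Final state: wallet:Wendy, umbrella:Ivan, key:Ivan, bag:Yara
The umbrella is held by Ivan.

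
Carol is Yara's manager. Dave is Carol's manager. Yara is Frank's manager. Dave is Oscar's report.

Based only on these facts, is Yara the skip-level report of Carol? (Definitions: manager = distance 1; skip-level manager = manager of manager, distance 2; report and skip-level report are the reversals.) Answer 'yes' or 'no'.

Answer: no

Derivation:
Reconstructing the manager chain from the given facts:
  Oscar -> Dave -> Carol -> Yara -> Frank
(each arrow means 'manager of the next')
Positions in the chain (0 = top):
  position of Oscar: 0
  position of Dave: 1
  position of Carol: 2
  position of Yara: 3
  position of Frank: 4

Yara is at position 3, Carol is at position 2; signed distance (j - i) = -1.
'skip-level report' requires j - i = -2. Actual distance is -1, so the relation does NOT hold.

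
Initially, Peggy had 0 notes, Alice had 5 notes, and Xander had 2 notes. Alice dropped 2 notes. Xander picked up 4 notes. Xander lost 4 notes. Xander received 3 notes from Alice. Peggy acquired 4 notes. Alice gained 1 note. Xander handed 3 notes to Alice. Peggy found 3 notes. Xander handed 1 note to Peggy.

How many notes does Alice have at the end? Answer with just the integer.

Tracking counts step by step:
Start: Peggy=0, Alice=5, Xander=2
Event 1 (Alice -2): Alice: 5 -> 3. State: Peggy=0, Alice=3, Xander=2
Event 2 (Xander +4): Xander: 2 -> 6. State: Peggy=0, Alice=3, Xander=6
Event 3 (Xander -4): Xander: 6 -> 2. State: Peggy=0, Alice=3, Xander=2
Event 4 (Alice -> Xander, 3): Alice: 3 -> 0, Xander: 2 -> 5. State: Peggy=0, Alice=0, Xander=5
Event 5 (Peggy +4): Peggy: 0 -> 4. State: Peggy=4, Alice=0, Xander=5
Event 6 (Alice +1): Alice: 0 -> 1. State: Peggy=4, Alice=1, Xander=5
Event 7 (Xander -> Alice, 3): Xander: 5 -> 2, Alice: 1 -> 4. State: Peggy=4, Alice=4, Xander=2
Event 8 (Peggy +3): Peggy: 4 -> 7. State: Peggy=7, Alice=4, Xander=2
Event 9 (Xander -> Peggy, 1): Xander: 2 -> 1, Peggy: 7 -> 8. State: Peggy=8, Alice=4, Xander=1

Alice's final count: 4

Answer: 4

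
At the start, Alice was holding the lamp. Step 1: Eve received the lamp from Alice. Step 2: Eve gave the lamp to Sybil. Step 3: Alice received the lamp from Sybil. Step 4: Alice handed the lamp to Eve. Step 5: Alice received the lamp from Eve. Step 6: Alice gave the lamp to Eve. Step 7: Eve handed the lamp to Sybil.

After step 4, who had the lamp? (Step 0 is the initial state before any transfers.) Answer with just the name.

Answer: Eve

Derivation:
Tracking the lamp holder through step 4:
After step 0 (start): Alice
After step 1: Eve
After step 2: Sybil
After step 3: Alice
After step 4: Eve

At step 4, the holder is Eve.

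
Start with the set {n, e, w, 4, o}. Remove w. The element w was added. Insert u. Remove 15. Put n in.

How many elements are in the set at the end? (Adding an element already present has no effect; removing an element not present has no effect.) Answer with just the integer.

Tracking the set through each operation:
Start: {4, e, n, o, w}
Event 1 (remove w): removed. Set: {4, e, n, o}
Event 2 (add w): added. Set: {4, e, n, o, w}
Event 3 (add u): added. Set: {4, e, n, o, u, w}
Event 4 (remove 15): not present, no change. Set: {4, e, n, o, u, w}
Event 5 (add n): already present, no change. Set: {4, e, n, o, u, w}

Final set: {4, e, n, o, u, w} (size 6)

Answer: 6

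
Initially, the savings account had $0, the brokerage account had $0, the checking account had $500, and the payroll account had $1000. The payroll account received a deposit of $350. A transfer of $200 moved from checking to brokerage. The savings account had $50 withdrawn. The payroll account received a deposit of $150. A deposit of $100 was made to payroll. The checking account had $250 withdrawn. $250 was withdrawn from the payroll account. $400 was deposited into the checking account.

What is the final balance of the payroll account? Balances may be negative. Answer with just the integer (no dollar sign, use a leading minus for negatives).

Answer: 1350

Derivation:
Tracking account balances step by step:
Start: savings=0, brokerage=0, checking=500, payroll=1000
Event 1 (deposit 350 to payroll): payroll: 1000 + 350 = 1350. Balances: savings=0, brokerage=0, checking=500, payroll=1350
Event 2 (transfer 200 checking -> brokerage): checking: 500 - 200 = 300, brokerage: 0 + 200 = 200. Balances: savings=0, brokerage=200, checking=300, payroll=1350
Event 3 (withdraw 50 from savings): savings: 0 - 50 = -50. Balances: savings=-50, brokerage=200, checking=300, payroll=1350
Event 4 (deposit 150 to payroll): payroll: 1350 + 150 = 1500. Balances: savings=-50, brokerage=200, checking=300, payroll=1500
Event 5 (deposit 100 to payroll): payroll: 1500 + 100 = 1600. Balances: savings=-50, brokerage=200, checking=300, payroll=1600
Event 6 (withdraw 250 from checking): checking: 300 - 250 = 50. Balances: savings=-50, brokerage=200, checking=50, payroll=1600
Event 7 (withdraw 250 from payroll): payroll: 1600 - 250 = 1350. Balances: savings=-50, brokerage=200, checking=50, payroll=1350
Event 8 (deposit 400 to checking): checking: 50 + 400 = 450. Balances: savings=-50, brokerage=200, checking=450, payroll=1350

Final balance of payroll: 1350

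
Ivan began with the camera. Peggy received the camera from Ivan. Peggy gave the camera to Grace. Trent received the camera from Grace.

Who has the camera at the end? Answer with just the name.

Tracking the camera through each event:
Start: Ivan has the camera.
After event 1: Peggy has the camera.
After event 2: Grace has the camera.
After event 3: Trent has the camera.

Answer: Trent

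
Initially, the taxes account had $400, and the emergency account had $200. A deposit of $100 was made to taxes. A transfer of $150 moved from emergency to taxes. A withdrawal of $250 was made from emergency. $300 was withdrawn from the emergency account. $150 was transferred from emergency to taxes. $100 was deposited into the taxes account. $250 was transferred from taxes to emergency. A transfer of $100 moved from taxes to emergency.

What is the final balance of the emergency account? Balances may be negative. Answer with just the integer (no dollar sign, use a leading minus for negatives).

Tracking account balances step by step:
Start: taxes=400, emergency=200
Event 1 (deposit 100 to taxes): taxes: 400 + 100 = 500. Balances: taxes=500, emergency=200
Event 2 (transfer 150 emergency -> taxes): emergency: 200 - 150 = 50, taxes: 500 + 150 = 650. Balances: taxes=650, emergency=50
Event 3 (withdraw 250 from emergency): emergency: 50 - 250 = -200. Balances: taxes=650, emergency=-200
Event 4 (withdraw 300 from emergency): emergency: -200 - 300 = -500. Balances: taxes=650, emergency=-500
Event 5 (transfer 150 emergency -> taxes): emergency: -500 - 150 = -650, taxes: 650 + 150 = 800. Balances: taxes=800, emergency=-650
Event 6 (deposit 100 to taxes): taxes: 800 + 100 = 900. Balances: taxes=900, emergency=-650
Event 7 (transfer 250 taxes -> emergency): taxes: 900 - 250 = 650, emergency: -650 + 250 = -400. Balances: taxes=650, emergency=-400
Event 8 (transfer 100 taxes -> emergency): taxes: 650 - 100 = 550, emergency: -400 + 100 = -300. Balances: taxes=550, emergency=-300

Final balance of emergency: -300

Answer: -300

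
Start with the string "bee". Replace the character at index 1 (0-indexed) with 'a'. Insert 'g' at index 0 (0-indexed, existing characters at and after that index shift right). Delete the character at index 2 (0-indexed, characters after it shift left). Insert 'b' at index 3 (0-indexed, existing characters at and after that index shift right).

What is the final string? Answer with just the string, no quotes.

Applying each edit step by step:
Start: "bee"
Op 1 (replace idx 1: 'e' -> 'a'): "bee" -> "bae"
Op 2 (insert 'g' at idx 0): "bae" -> "gbae"
Op 3 (delete idx 2 = 'a'): "gbae" -> "gbe"
Op 4 (insert 'b' at idx 3): "gbe" -> "gbeb"

Answer: gbeb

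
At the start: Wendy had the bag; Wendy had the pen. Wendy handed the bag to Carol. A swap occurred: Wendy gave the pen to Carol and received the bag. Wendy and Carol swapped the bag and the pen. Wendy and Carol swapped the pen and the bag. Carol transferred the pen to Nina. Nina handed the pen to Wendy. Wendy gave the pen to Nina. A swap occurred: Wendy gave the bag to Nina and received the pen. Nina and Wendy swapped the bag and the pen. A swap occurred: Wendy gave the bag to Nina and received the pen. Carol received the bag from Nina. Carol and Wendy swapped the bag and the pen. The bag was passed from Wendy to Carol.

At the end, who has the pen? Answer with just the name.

Tracking all object holders:
Start: bag:Wendy, pen:Wendy
Event 1 (give bag: Wendy -> Carol). State: bag:Carol, pen:Wendy
Event 2 (swap pen<->bag: now pen:Carol, bag:Wendy). State: bag:Wendy, pen:Carol
Event 3 (swap bag<->pen: now bag:Carol, pen:Wendy). State: bag:Carol, pen:Wendy
Event 4 (swap pen<->bag: now pen:Carol, bag:Wendy). State: bag:Wendy, pen:Carol
Event 5 (give pen: Carol -> Nina). State: bag:Wendy, pen:Nina
Event 6 (give pen: Nina -> Wendy). State: bag:Wendy, pen:Wendy
Event 7 (give pen: Wendy -> Nina). State: bag:Wendy, pen:Nina
Event 8 (swap bag<->pen: now bag:Nina, pen:Wendy). State: bag:Nina, pen:Wendy
Event 9 (swap bag<->pen: now bag:Wendy, pen:Nina). State: bag:Wendy, pen:Nina
Event 10 (swap bag<->pen: now bag:Nina, pen:Wendy). State: bag:Nina, pen:Wendy
Event 11 (give bag: Nina -> Carol). State: bag:Carol, pen:Wendy
Event 12 (swap bag<->pen: now bag:Wendy, pen:Carol). State: bag:Wendy, pen:Carol
Event 13 (give bag: Wendy -> Carol). State: bag:Carol, pen:Carol

Final state: bag:Carol, pen:Carol
The pen is held by Carol.

Answer: Carol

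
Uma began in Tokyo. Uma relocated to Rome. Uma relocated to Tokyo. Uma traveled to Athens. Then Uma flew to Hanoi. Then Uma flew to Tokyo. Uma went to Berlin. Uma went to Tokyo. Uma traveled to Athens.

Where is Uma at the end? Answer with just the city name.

Answer: Athens

Derivation:
Tracking Uma's location:
Start: Uma is in Tokyo.
After move 1: Tokyo -> Rome. Uma is in Rome.
After move 2: Rome -> Tokyo. Uma is in Tokyo.
After move 3: Tokyo -> Athens. Uma is in Athens.
After move 4: Athens -> Hanoi. Uma is in Hanoi.
After move 5: Hanoi -> Tokyo. Uma is in Tokyo.
After move 6: Tokyo -> Berlin. Uma is in Berlin.
After move 7: Berlin -> Tokyo. Uma is in Tokyo.
After move 8: Tokyo -> Athens. Uma is in Athens.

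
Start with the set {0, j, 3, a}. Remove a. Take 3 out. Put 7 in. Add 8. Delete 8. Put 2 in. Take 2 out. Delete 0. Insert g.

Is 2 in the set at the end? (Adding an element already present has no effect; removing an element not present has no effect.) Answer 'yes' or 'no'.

Tracking the set through each operation:
Start: {0, 3, a, j}
Event 1 (remove a): removed. Set: {0, 3, j}
Event 2 (remove 3): removed. Set: {0, j}
Event 3 (add 7): added. Set: {0, 7, j}
Event 4 (add 8): added. Set: {0, 7, 8, j}
Event 5 (remove 8): removed. Set: {0, 7, j}
Event 6 (add 2): added. Set: {0, 2, 7, j}
Event 7 (remove 2): removed. Set: {0, 7, j}
Event 8 (remove 0): removed. Set: {7, j}
Event 9 (add g): added. Set: {7, g, j}

Final set: {7, g, j} (size 3)
2 is NOT in the final set.

Answer: no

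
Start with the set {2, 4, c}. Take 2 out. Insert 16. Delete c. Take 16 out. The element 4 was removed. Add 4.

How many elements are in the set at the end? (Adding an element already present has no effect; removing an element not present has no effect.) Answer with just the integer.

Tracking the set through each operation:
Start: {2, 4, c}
Event 1 (remove 2): removed. Set: {4, c}
Event 2 (add 16): added. Set: {16, 4, c}
Event 3 (remove c): removed. Set: {16, 4}
Event 4 (remove 16): removed. Set: {4}
Event 5 (remove 4): removed. Set: {}
Event 6 (add 4): added. Set: {4}

Final set: {4} (size 1)

Answer: 1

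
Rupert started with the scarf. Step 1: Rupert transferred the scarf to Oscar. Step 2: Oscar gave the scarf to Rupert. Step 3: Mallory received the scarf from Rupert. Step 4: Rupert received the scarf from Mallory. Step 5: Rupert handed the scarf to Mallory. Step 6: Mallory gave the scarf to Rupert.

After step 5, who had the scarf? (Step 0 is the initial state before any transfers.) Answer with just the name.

Answer: Mallory

Derivation:
Tracking the scarf holder through step 5:
After step 0 (start): Rupert
After step 1: Oscar
After step 2: Rupert
After step 3: Mallory
After step 4: Rupert
After step 5: Mallory

At step 5, the holder is Mallory.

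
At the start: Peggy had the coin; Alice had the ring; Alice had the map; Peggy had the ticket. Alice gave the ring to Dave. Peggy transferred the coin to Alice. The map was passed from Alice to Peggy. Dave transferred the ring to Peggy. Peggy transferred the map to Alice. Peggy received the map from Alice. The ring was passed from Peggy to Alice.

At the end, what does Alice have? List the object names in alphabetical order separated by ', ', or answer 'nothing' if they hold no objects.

Tracking all object holders:
Start: coin:Peggy, ring:Alice, map:Alice, ticket:Peggy
Event 1 (give ring: Alice -> Dave). State: coin:Peggy, ring:Dave, map:Alice, ticket:Peggy
Event 2 (give coin: Peggy -> Alice). State: coin:Alice, ring:Dave, map:Alice, ticket:Peggy
Event 3 (give map: Alice -> Peggy). State: coin:Alice, ring:Dave, map:Peggy, ticket:Peggy
Event 4 (give ring: Dave -> Peggy). State: coin:Alice, ring:Peggy, map:Peggy, ticket:Peggy
Event 5 (give map: Peggy -> Alice). State: coin:Alice, ring:Peggy, map:Alice, ticket:Peggy
Event 6 (give map: Alice -> Peggy). State: coin:Alice, ring:Peggy, map:Peggy, ticket:Peggy
Event 7 (give ring: Peggy -> Alice). State: coin:Alice, ring:Alice, map:Peggy, ticket:Peggy

Final state: coin:Alice, ring:Alice, map:Peggy, ticket:Peggy
Alice holds: coin, ring.

Answer: coin, ring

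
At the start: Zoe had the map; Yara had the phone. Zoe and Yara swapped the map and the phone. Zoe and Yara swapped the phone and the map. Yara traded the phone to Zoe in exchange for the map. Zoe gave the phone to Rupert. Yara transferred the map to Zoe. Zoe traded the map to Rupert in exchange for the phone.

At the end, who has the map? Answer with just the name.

Tracking all object holders:
Start: map:Zoe, phone:Yara
Event 1 (swap map<->phone: now map:Yara, phone:Zoe). State: map:Yara, phone:Zoe
Event 2 (swap phone<->map: now phone:Yara, map:Zoe). State: map:Zoe, phone:Yara
Event 3 (swap phone<->map: now phone:Zoe, map:Yara). State: map:Yara, phone:Zoe
Event 4 (give phone: Zoe -> Rupert). State: map:Yara, phone:Rupert
Event 5 (give map: Yara -> Zoe). State: map:Zoe, phone:Rupert
Event 6 (swap map<->phone: now map:Rupert, phone:Zoe). State: map:Rupert, phone:Zoe

Final state: map:Rupert, phone:Zoe
The map is held by Rupert.

Answer: Rupert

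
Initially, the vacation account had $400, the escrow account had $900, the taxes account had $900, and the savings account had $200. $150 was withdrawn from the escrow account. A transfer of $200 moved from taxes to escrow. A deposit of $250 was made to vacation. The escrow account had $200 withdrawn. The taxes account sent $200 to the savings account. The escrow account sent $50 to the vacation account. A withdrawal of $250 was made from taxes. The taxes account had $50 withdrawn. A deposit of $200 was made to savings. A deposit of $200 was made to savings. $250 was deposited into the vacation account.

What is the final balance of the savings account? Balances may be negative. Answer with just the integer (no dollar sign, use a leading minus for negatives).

Answer: 800

Derivation:
Tracking account balances step by step:
Start: vacation=400, escrow=900, taxes=900, savings=200
Event 1 (withdraw 150 from escrow): escrow: 900 - 150 = 750. Balances: vacation=400, escrow=750, taxes=900, savings=200
Event 2 (transfer 200 taxes -> escrow): taxes: 900 - 200 = 700, escrow: 750 + 200 = 950. Balances: vacation=400, escrow=950, taxes=700, savings=200
Event 3 (deposit 250 to vacation): vacation: 400 + 250 = 650. Balances: vacation=650, escrow=950, taxes=700, savings=200
Event 4 (withdraw 200 from escrow): escrow: 950 - 200 = 750. Balances: vacation=650, escrow=750, taxes=700, savings=200
Event 5 (transfer 200 taxes -> savings): taxes: 700 - 200 = 500, savings: 200 + 200 = 400. Balances: vacation=650, escrow=750, taxes=500, savings=400
Event 6 (transfer 50 escrow -> vacation): escrow: 750 - 50 = 700, vacation: 650 + 50 = 700. Balances: vacation=700, escrow=700, taxes=500, savings=400
Event 7 (withdraw 250 from taxes): taxes: 500 - 250 = 250. Balances: vacation=700, escrow=700, taxes=250, savings=400
Event 8 (withdraw 50 from taxes): taxes: 250 - 50 = 200. Balances: vacation=700, escrow=700, taxes=200, savings=400
Event 9 (deposit 200 to savings): savings: 400 + 200 = 600. Balances: vacation=700, escrow=700, taxes=200, savings=600
Event 10 (deposit 200 to savings): savings: 600 + 200 = 800. Balances: vacation=700, escrow=700, taxes=200, savings=800
Event 11 (deposit 250 to vacation): vacation: 700 + 250 = 950. Balances: vacation=950, escrow=700, taxes=200, savings=800

Final balance of savings: 800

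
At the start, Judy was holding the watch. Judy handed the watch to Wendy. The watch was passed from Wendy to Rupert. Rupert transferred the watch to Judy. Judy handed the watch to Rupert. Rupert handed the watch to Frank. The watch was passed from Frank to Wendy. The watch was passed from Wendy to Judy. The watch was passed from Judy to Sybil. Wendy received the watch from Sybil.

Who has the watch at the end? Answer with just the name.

Tracking the watch through each event:
Start: Judy has the watch.
After event 1: Wendy has the watch.
After event 2: Rupert has the watch.
After event 3: Judy has the watch.
After event 4: Rupert has the watch.
After event 5: Frank has the watch.
After event 6: Wendy has the watch.
After event 7: Judy has the watch.
After event 8: Sybil has the watch.
After event 9: Wendy has the watch.

Answer: Wendy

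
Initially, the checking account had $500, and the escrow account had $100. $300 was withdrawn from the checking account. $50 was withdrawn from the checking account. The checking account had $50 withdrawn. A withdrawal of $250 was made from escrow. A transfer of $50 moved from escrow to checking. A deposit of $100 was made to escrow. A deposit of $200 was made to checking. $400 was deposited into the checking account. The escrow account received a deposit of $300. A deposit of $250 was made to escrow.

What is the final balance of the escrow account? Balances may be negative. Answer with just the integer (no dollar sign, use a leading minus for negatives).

Tracking account balances step by step:
Start: checking=500, escrow=100
Event 1 (withdraw 300 from checking): checking: 500 - 300 = 200. Balances: checking=200, escrow=100
Event 2 (withdraw 50 from checking): checking: 200 - 50 = 150. Balances: checking=150, escrow=100
Event 3 (withdraw 50 from checking): checking: 150 - 50 = 100. Balances: checking=100, escrow=100
Event 4 (withdraw 250 from escrow): escrow: 100 - 250 = -150. Balances: checking=100, escrow=-150
Event 5 (transfer 50 escrow -> checking): escrow: -150 - 50 = -200, checking: 100 + 50 = 150. Balances: checking=150, escrow=-200
Event 6 (deposit 100 to escrow): escrow: -200 + 100 = -100. Balances: checking=150, escrow=-100
Event 7 (deposit 200 to checking): checking: 150 + 200 = 350. Balances: checking=350, escrow=-100
Event 8 (deposit 400 to checking): checking: 350 + 400 = 750. Balances: checking=750, escrow=-100
Event 9 (deposit 300 to escrow): escrow: -100 + 300 = 200. Balances: checking=750, escrow=200
Event 10 (deposit 250 to escrow): escrow: 200 + 250 = 450. Balances: checking=750, escrow=450

Final balance of escrow: 450

Answer: 450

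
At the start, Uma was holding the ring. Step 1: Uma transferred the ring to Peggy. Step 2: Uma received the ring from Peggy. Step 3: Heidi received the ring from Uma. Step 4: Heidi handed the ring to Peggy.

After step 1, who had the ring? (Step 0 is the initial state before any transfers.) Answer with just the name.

Tracking the ring holder through step 1:
After step 0 (start): Uma
After step 1: Peggy

At step 1, the holder is Peggy.

Answer: Peggy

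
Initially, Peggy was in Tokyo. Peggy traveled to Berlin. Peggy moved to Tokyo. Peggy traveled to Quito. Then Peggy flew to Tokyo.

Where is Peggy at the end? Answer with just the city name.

Answer: Tokyo

Derivation:
Tracking Peggy's location:
Start: Peggy is in Tokyo.
After move 1: Tokyo -> Berlin. Peggy is in Berlin.
After move 2: Berlin -> Tokyo. Peggy is in Tokyo.
After move 3: Tokyo -> Quito. Peggy is in Quito.
After move 4: Quito -> Tokyo. Peggy is in Tokyo.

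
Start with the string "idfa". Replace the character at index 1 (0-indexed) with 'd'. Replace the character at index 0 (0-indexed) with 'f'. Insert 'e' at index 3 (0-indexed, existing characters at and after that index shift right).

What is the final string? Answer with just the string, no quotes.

Applying each edit step by step:
Start: "idfa"
Op 1 (replace idx 1: 'd' -> 'd'): "idfa" -> "idfa"
Op 2 (replace idx 0: 'i' -> 'f'): "idfa" -> "fdfa"
Op 3 (insert 'e' at idx 3): "fdfa" -> "fdfea"

Answer: fdfea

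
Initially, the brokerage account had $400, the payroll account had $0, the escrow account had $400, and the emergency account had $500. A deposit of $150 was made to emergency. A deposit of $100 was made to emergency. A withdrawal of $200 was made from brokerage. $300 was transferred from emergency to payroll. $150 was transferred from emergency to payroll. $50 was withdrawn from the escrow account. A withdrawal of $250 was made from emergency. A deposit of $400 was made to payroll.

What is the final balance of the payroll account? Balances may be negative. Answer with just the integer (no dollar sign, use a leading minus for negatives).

Answer: 850

Derivation:
Tracking account balances step by step:
Start: brokerage=400, payroll=0, escrow=400, emergency=500
Event 1 (deposit 150 to emergency): emergency: 500 + 150 = 650. Balances: brokerage=400, payroll=0, escrow=400, emergency=650
Event 2 (deposit 100 to emergency): emergency: 650 + 100 = 750. Balances: brokerage=400, payroll=0, escrow=400, emergency=750
Event 3 (withdraw 200 from brokerage): brokerage: 400 - 200 = 200. Balances: brokerage=200, payroll=0, escrow=400, emergency=750
Event 4 (transfer 300 emergency -> payroll): emergency: 750 - 300 = 450, payroll: 0 + 300 = 300. Balances: brokerage=200, payroll=300, escrow=400, emergency=450
Event 5 (transfer 150 emergency -> payroll): emergency: 450 - 150 = 300, payroll: 300 + 150 = 450. Balances: brokerage=200, payroll=450, escrow=400, emergency=300
Event 6 (withdraw 50 from escrow): escrow: 400 - 50 = 350. Balances: brokerage=200, payroll=450, escrow=350, emergency=300
Event 7 (withdraw 250 from emergency): emergency: 300 - 250 = 50. Balances: brokerage=200, payroll=450, escrow=350, emergency=50
Event 8 (deposit 400 to payroll): payroll: 450 + 400 = 850. Balances: brokerage=200, payroll=850, escrow=350, emergency=50

Final balance of payroll: 850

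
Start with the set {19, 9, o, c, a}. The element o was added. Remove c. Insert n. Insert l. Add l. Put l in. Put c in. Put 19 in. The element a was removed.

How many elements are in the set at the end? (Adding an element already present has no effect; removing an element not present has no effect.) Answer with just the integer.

Answer: 6

Derivation:
Tracking the set through each operation:
Start: {19, 9, a, c, o}
Event 1 (add o): already present, no change. Set: {19, 9, a, c, o}
Event 2 (remove c): removed. Set: {19, 9, a, o}
Event 3 (add n): added. Set: {19, 9, a, n, o}
Event 4 (add l): added. Set: {19, 9, a, l, n, o}
Event 5 (add l): already present, no change. Set: {19, 9, a, l, n, o}
Event 6 (add l): already present, no change. Set: {19, 9, a, l, n, o}
Event 7 (add c): added. Set: {19, 9, a, c, l, n, o}
Event 8 (add 19): already present, no change. Set: {19, 9, a, c, l, n, o}
Event 9 (remove a): removed. Set: {19, 9, c, l, n, o}

Final set: {19, 9, c, l, n, o} (size 6)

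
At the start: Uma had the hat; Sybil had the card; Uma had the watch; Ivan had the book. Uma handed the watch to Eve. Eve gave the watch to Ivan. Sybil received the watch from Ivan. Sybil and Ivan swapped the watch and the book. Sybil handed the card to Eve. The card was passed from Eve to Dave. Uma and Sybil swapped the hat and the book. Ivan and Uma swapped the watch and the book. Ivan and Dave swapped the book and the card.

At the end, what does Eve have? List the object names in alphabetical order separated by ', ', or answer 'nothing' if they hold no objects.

Tracking all object holders:
Start: hat:Uma, card:Sybil, watch:Uma, book:Ivan
Event 1 (give watch: Uma -> Eve). State: hat:Uma, card:Sybil, watch:Eve, book:Ivan
Event 2 (give watch: Eve -> Ivan). State: hat:Uma, card:Sybil, watch:Ivan, book:Ivan
Event 3 (give watch: Ivan -> Sybil). State: hat:Uma, card:Sybil, watch:Sybil, book:Ivan
Event 4 (swap watch<->book: now watch:Ivan, book:Sybil). State: hat:Uma, card:Sybil, watch:Ivan, book:Sybil
Event 5 (give card: Sybil -> Eve). State: hat:Uma, card:Eve, watch:Ivan, book:Sybil
Event 6 (give card: Eve -> Dave). State: hat:Uma, card:Dave, watch:Ivan, book:Sybil
Event 7 (swap hat<->book: now hat:Sybil, book:Uma). State: hat:Sybil, card:Dave, watch:Ivan, book:Uma
Event 8 (swap watch<->book: now watch:Uma, book:Ivan). State: hat:Sybil, card:Dave, watch:Uma, book:Ivan
Event 9 (swap book<->card: now book:Dave, card:Ivan). State: hat:Sybil, card:Ivan, watch:Uma, book:Dave

Final state: hat:Sybil, card:Ivan, watch:Uma, book:Dave
Eve holds: (nothing).

Answer: nothing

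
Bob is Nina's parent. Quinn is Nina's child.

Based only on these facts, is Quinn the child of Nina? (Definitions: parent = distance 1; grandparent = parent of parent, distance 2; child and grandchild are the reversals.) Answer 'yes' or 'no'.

Answer: yes

Derivation:
Reconstructing the parent chain from the given facts:
  Bob -> Nina -> Quinn
(each arrow means 'parent of the next')
Positions in the chain (0 = top):
  position of Bob: 0
  position of Nina: 1
  position of Quinn: 2

Quinn is at position 2, Nina is at position 1; signed distance (j - i) = -1.
'child' requires j - i = -1. Actual distance is -1, so the relation HOLDS.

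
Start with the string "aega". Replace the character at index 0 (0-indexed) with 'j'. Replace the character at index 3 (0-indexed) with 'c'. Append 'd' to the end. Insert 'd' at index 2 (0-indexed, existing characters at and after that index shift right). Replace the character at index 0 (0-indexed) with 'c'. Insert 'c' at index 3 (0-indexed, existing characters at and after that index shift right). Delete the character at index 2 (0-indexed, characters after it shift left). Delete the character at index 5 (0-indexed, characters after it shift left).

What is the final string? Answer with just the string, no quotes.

Answer: cecgc

Derivation:
Applying each edit step by step:
Start: "aega"
Op 1 (replace idx 0: 'a' -> 'j'): "aega" -> "jega"
Op 2 (replace idx 3: 'a' -> 'c'): "jega" -> "jegc"
Op 3 (append 'd'): "jegc" -> "jegcd"
Op 4 (insert 'd' at idx 2): "jegcd" -> "jedgcd"
Op 5 (replace idx 0: 'j' -> 'c'): "jedgcd" -> "cedgcd"
Op 6 (insert 'c' at idx 3): "cedgcd" -> "cedcgcd"
Op 7 (delete idx 2 = 'd'): "cedcgcd" -> "cecgcd"
Op 8 (delete idx 5 = 'd'): "cecgcd" -> "cecgc"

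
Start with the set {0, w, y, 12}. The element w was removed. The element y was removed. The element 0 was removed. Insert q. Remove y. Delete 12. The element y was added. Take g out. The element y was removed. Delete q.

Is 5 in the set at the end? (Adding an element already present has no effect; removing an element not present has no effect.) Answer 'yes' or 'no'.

Tracking the set through each operation:
Start: {0, 12, w, y}
Event 1 (remove w): removed. Set: {0, 12, y}
Event 2 (remove y): removed. Set: {0, 12}
Event 3 (remove 0): removed. Set: {12}
Event 4 (add q): added. Set: {12, q}
Event 5 (remove y): not present, no change. Set: {12, q}
Event 6 (remove 12): removed. Set: {q}
Event 7 (add y): added. Set: {q, y}
Event 8 (remove g): not present, no change. Set: {q, y}
Event 9 (remove y): removed. Set: {q}
Event 10 (remove q): removed. Set: {}

Final set: {} (size 0)
5 is NOT in the final set.

Answer: no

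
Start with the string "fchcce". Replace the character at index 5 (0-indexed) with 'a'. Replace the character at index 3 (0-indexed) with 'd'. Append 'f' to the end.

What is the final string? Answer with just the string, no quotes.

Applying each edit step by step:
Start: "fchcce"
Op 1 (replace idx 5: 'e' -> 'a'): "fchcce" -> "fchcca"
Op 2 (replace idx 3: 'c' -> 'd'): "fchcca" -> "fchdca"
Op 3 (append 'f'): "fchdca" -> "fchdcaf"

Answer: fchdcaf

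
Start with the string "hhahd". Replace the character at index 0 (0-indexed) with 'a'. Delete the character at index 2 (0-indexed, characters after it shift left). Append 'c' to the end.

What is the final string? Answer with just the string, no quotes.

Answer: ahhdc

Derivation:
Applying each edit step by step:
Start: "hhahd"
Op 1 (replace idx 0: 'h' -> 'a'): "hhahd" -> "ahahd"
Op 2 (delete idx 2 = 'a'): "ahahd" -> "ahhd"
Op 3 (append 'c'): "ahhd" -> "ahhdc"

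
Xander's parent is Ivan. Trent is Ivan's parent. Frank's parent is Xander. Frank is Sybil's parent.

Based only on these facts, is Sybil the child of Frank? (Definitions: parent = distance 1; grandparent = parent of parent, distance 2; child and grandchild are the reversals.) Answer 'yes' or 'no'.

Answer: yes

Derivation:
Reconstructing the parent chain from the given facts:
  Trent -> Ivan -> Xander -> Frank -> Sybil
(each arrow means 'parent of the next')
Positions in the chain (0 = top):
  position of Trent: 0
  position of Ivan: 1
  position of Xander: 2
  position of Frank: 3
  position of Sybil: 4

Sybil is at position 4, Frank is at position 3; signed distance (j - i) = -1.
'child' requires j - i = -1. Actual distance is -1, so the relation HOLDS.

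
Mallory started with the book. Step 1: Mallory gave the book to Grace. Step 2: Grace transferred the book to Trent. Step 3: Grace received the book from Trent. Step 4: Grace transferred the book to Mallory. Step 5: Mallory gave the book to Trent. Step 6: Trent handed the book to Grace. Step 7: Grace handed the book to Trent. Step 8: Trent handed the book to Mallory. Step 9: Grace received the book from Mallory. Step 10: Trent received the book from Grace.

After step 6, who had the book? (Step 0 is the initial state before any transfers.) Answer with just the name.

Tracking the book holder through step 6:
After step 0 (start): Mallory
After step 1: Grace
After step 2: Trent
After step 3: Grace
After step 4: Mallory
After step 5: Trent
After step 6: Grace

At step 6, the holder is Grace.

Answer: Grace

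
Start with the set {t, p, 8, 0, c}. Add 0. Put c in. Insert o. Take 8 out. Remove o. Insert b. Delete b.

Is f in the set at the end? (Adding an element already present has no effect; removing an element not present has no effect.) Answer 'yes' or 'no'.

Answer: no

Derivation:
Tracking the set through each operation:
Start: {0, 8, c, p, t}
Event 1 (add 0): already present, no change. Set: {0, 8, c, p, t}
Event 2 (add c): already present, no change. Set: {0, 8, c, p, t}
Event 3 (add o): added. Set: {0, 8, c, o, p, t}
Event 4 (remove 8): removed. Set: {0, c, o, p, t}
Event 5 (remove o): removed. Set: {0, c, p, t}
Event 6 (add b): added. Set: {0, b, c, p, t}
Event 7 (remove b): removed. Set: {0, c, p, t}

Final set: {0, c, p, t} (size 4)
f is NOT in the final set.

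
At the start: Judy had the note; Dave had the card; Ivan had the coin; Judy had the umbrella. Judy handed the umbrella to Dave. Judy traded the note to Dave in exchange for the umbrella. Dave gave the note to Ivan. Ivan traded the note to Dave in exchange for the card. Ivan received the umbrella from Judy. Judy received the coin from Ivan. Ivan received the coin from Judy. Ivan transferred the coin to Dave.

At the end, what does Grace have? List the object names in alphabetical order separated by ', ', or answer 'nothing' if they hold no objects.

Tracking all object holders:
Start: note:Judy, card:Dave, coin:Ivan, umbrella:Judy
Event 1 (give umbrella: Judy -> Dave). State: note:Judy, card:Dave, coin:Ivan, umbrella:Dave
Event 2 (swap note<->umbrella: now note:Dave, umbrella:Judy). State: note:Dave, card:Dave, coin:Ivan, umbrella:Judy
Event 3 (give note: Dave -> Ivan). State: note:Ivan, card:Dave, coin:Ivan, umbrella:Judy
Event 4 (swap note<->card: now note:Dave, card:Ivan). State: note:Dave, card:Ivan, coin:Ivan, umbrella:Judy
Event 5 (give umbrella: Judy -> Ivan). State: note:Dave, card:Ivan, coin:Ivan, umbrella:Ivan
Event 6 (give coin: Ivan -> Judy). State: note:Dave, card:Ivan, coin:Judy, umbrella:Ivan
Event 7 (give coin: Judy -> Ivan). State: note:Dave, card:Ivan, coin:Ivan, umbrella:Ivan
Event 8 (give coin: Ivan -> Dave). State: note:Dave, card:Ivan, coin:Dave, umbrella:Ivan

Final state: note:Dave, card:Ivan, coin:Dave, umbrella:Ivan
Grace holds: (nothing).

Answer: nothing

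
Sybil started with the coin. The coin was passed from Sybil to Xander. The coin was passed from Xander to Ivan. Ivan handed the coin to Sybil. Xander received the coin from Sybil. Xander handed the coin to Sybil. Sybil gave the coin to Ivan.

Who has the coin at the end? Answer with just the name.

Answer: Ivan

Derivation:
Tracking the coin through each event:
Start: Sybil has the coin.
After event 1: Xander has the coin.
After event 2: Ivan has the coin.
After event 3: Sybil has the coin.
After event 4: Xander has the coin.
After event 5: Sybil has the coin.
After event 6: Ivan has the coin.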